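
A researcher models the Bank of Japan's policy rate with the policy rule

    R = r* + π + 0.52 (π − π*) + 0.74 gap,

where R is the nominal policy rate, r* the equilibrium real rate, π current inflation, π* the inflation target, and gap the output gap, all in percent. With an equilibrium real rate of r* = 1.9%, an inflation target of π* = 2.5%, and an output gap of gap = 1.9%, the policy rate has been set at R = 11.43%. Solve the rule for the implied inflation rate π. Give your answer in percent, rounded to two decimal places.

6.20%

Collecting π: R = r* + (1 + 0.52) π − 0.52 π* + 0.74 gap
1.52 π = 11.43 − 1.9 + 0.52 × 2.5 − 0.74 × 1.9 = 9.424
π = 9.424 / 1.52 = 6.20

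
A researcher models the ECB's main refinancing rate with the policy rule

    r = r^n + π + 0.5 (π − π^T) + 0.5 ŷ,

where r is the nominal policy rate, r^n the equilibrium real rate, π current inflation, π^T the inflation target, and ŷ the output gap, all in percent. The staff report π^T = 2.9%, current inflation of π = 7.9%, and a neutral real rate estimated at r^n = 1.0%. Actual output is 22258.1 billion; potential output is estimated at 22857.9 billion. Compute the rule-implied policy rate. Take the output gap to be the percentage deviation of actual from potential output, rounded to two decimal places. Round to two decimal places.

10.09%

Output gap = 100 × (22258.1 − 22857.9) / 22857.9 = -2.62%.
r = 1.00 + 7.90 + 0.5 × (7.90 − 2.90) + 0.5 × (-2.62)
   = 1.00 + 7.9 + 2.5 − 1.31 = 10.09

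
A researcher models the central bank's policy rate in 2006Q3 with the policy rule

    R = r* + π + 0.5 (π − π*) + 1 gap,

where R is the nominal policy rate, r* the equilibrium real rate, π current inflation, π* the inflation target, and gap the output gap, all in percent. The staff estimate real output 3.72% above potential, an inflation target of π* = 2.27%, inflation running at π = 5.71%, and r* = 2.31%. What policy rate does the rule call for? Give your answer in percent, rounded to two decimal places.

Output 3.72% above potential → gap = 3.72.
R = 2.31 + 5.71 + 0.5 × (5.71 − 2.27) + 1 × 3.72
   = 2.31 + 5.71 + 1.72 + 3.72 = 13.46

13.46%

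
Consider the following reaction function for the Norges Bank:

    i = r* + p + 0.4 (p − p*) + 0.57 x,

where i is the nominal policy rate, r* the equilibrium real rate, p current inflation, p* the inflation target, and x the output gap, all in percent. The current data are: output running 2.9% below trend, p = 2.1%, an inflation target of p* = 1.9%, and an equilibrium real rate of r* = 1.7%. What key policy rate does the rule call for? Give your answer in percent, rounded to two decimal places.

Output 2.9% below potential → x = -2.9.
i = 1.7 + 2.1 + 0.4 × (2.1 − 1.9) + 0.57 × (-2.9)
   = 1.7 + 2.1 + 0.08 − 1.653 = 2.23

2.23%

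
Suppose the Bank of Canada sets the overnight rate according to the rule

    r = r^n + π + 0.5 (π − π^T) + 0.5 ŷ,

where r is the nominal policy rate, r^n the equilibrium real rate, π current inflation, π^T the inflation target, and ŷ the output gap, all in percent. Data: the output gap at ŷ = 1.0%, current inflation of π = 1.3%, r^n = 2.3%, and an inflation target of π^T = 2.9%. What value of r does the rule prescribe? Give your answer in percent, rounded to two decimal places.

r = 2.3 + 1.3 + 0.5 × (1.3 − 2.9) + 0.5 × 1.0
   = 2.3 + 1.3 − 0.8 + 0.5 = 3.30

3.30%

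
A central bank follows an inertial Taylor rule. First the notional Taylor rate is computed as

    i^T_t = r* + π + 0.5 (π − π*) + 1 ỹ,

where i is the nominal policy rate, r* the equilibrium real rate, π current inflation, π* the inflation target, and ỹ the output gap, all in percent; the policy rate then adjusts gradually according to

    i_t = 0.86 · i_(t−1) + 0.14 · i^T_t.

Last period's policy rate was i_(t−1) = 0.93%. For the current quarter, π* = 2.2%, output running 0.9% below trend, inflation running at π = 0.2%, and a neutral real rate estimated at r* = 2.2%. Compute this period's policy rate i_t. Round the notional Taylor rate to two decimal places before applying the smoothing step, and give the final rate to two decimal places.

0.87%

Output 0.9% below potential → ỹ = -0.9.
i^T_t = 2.2 + 0.2 + 0.5 × (0.2 − 2.2) + 1 × (-0.9)
   = 2.2 + 0.2 − 1 − 0.9 = 0.50
i_t = 0.86 × 0.93 + 0.14 × 0.50 = 0.7998 + 0.07 = 0.87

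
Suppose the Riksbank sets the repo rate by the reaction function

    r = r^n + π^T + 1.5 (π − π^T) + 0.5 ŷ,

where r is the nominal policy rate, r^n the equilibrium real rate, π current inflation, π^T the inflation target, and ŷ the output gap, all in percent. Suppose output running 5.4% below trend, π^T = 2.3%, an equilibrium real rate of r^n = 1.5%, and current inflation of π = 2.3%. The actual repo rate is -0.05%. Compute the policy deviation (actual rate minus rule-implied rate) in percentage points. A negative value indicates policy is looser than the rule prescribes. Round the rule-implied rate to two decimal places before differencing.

Output 5.4% below potential → ŷ = -5.4.
r = 1.5 + 2.3 + 1.5 × (2.3 − 2.3) + 0.5 × (-5.4)
   = 1.5 + 2.3 + 0 − 2.7 = 1.10
Deviation = -0.05 − 1.10 = -1.15 pp.

-1.15 pp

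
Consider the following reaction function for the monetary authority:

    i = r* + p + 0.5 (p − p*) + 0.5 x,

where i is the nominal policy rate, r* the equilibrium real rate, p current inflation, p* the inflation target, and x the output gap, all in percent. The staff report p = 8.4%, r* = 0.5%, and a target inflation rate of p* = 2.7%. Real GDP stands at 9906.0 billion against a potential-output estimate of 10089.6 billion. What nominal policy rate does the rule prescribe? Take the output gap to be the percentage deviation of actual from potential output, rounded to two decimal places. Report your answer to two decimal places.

Output gap = 100 × (9906.0 − 10089.6) / 10089.6 = -1.82%.
i = 0.50 + 8.40 + 0.5 × (8.40 − 2.70) + 0.5 × (-1.82)
   = 0.50 + 8.4 + 2.85 − 0.91 = 10.84

10.84%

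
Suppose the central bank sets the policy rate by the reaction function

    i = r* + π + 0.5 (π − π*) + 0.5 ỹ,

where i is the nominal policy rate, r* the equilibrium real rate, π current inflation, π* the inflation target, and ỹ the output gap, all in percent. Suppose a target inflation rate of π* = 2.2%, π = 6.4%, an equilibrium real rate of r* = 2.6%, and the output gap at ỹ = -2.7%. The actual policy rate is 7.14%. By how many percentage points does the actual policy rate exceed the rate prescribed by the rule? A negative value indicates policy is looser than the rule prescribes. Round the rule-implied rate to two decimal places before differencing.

-2.61 pp

i = 2.6 + 6.4 + 0.5 × (6.4 − 2.2) + 0.5 × (-2.7)
   = 2.6 + 6.4 + 2.1 − 1.35 = 9.75
Deviation = 7.14 − 9.75 = -2.61 pp.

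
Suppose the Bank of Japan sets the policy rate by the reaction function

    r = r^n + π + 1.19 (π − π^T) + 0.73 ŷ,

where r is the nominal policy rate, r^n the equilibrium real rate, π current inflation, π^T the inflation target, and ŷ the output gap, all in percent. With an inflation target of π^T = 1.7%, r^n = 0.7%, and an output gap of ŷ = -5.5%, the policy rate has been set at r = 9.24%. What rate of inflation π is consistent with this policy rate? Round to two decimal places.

6.66%

Collecting π: r = r^n + (1 + 1.19) π − 1.19 π^T + 0.73 ŷ
2.19 π = 9.24 − 0.7 + 1.19 × 1.7 − 0.73 × (-5.5) = 14.578
π = 14.578 / 2.19 = 6.66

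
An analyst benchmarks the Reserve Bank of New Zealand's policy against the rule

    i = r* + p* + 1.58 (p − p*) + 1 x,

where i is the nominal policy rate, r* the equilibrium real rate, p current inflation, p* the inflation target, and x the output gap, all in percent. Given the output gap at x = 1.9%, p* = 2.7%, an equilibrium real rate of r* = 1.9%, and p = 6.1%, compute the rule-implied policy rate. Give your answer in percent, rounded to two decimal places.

11.87%

i = 1.9 + 2.7 + 1.58 × (6.1 − 2.7) + 1 × 1.9
   = 1.9 + 2.7 + 5.372 + 1.9 = 11.87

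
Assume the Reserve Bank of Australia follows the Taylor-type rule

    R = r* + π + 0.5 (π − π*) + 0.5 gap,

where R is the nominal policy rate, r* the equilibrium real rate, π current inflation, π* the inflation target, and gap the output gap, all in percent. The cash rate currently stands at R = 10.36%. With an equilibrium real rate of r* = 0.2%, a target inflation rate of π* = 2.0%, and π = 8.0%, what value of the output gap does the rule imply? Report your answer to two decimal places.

-1.68%

0.5 gap = 10.36 − 0.2 − 8.0 − 0.5 × (8.0 − 2.0) = -0.84
gap = -0.84 / 0.5 = -1.68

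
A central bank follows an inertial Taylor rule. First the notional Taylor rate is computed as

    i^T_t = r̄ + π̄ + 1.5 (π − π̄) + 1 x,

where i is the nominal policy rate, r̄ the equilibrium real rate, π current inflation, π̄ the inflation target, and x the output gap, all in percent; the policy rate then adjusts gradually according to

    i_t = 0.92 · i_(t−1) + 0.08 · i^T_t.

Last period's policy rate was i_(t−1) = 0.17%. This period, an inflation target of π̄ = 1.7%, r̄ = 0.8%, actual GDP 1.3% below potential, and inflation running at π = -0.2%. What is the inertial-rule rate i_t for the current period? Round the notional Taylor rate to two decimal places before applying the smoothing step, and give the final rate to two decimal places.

0.02%

Output 1.3% below potential → x = -1.3.
i^T_t = 0.8 + 1.7 + 1.5 × (-0.2 − 1.7) + 1 × (-1.3)
   = 0.8 + 1.7 − 2.85 − 1.3 = -1.65
i_t = 0.92 × 0.17 + 0.08 × (-1.65) = 0.1564 − 0.132 = 0.02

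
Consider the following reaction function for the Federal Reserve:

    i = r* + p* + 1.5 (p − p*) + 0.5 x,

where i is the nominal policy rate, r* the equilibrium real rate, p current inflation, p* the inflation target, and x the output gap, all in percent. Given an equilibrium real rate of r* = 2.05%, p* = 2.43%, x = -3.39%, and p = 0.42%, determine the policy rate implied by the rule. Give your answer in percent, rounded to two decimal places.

-0.23%

i = 2.05 + 2.43 + 1.5 × (0.42 − 2.43) + 0.5 × (-3.39)
   = 2.05 + 2.43 − 3.015 − 1.695 = -0.23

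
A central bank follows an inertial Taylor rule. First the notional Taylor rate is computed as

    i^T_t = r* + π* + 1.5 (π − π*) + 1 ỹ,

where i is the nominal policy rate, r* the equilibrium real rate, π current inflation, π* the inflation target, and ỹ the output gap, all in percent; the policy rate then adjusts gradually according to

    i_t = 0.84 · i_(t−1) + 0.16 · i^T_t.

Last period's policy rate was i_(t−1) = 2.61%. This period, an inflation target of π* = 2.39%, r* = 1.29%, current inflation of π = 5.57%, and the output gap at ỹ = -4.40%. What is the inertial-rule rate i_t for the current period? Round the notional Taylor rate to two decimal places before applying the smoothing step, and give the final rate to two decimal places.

i^T_t = 1.29 + 2.39 + 1.5 × (5.57 − 2.39) + 1 × (-4.40)
   = 1.29 + 2.39 + 4.77 − 4.4 = 4.05
i_t = 0.84 × 2.61 + 0.16 × 4.05 = 2.1924 + 0.648 = 2.84

2.84%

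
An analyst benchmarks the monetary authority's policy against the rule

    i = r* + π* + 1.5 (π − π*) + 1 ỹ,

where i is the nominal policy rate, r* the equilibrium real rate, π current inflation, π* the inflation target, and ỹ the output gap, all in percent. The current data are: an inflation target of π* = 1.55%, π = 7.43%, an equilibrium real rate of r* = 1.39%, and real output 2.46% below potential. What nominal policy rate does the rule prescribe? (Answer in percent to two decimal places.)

Output 2.46% below potential → ỹ = -2.46.
i = 1.39 + 1.55 + 1.5 × (7.43 − 1.55) + 1 × (-2.46)
   = 1.39 + 1.55 + 8.82 − 2.46 = 9.30

9.30%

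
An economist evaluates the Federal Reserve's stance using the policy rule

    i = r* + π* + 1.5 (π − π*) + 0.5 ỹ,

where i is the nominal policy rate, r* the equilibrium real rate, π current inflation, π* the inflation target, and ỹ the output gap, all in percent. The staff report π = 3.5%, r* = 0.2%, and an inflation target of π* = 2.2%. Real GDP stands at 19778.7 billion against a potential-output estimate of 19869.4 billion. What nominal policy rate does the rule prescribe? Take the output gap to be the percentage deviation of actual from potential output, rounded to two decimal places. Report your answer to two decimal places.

4.12%

Output gap = 100 × (19778.7 − 19869.4) / 19869.4 = -0.46%.
i = 0.20 + 2.20 + 1.5 × (3.50 − 2.20) + 0.5 × (-0.46)
   = 0.20 + 2.2 + 1.95 − 0.23 = 4.12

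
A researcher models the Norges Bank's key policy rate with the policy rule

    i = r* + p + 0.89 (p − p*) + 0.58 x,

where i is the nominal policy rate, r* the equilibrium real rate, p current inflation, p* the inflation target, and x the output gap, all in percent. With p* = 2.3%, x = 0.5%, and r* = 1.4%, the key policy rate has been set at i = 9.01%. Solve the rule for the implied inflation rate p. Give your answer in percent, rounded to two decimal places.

4.96%

Collecting p: i = r* + (1 + 0.89) p − 0.89 p* + 0.58 x
1.89 p = 9.01 − 1.4 + 0.89 × 2.3 − 0.58 × 0.5 = 9.367
p = 9.367 / 1.89 = 4.96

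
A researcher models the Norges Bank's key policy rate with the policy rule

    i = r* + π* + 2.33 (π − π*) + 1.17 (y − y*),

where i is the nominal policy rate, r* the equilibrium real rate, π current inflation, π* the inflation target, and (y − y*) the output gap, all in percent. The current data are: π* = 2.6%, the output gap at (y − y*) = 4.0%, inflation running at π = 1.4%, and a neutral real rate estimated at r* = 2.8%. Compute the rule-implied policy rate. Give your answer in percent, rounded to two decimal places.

i = 2.8 + 2.6 + 2.33 × (1.4 − 2.6) + 1.17 × 4.0
   = 2.8 + 2.6 − 2.796 + 4.68 = 7.28

7.28%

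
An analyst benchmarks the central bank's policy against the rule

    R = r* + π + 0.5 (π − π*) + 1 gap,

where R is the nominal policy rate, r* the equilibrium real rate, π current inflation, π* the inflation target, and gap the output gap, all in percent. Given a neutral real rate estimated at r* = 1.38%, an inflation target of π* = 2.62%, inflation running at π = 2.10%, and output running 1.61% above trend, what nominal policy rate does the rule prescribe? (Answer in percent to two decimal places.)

4.83%

Output 1.61% above potential → gap = 1.61.
R = 1.38 + 2.10 + 0.5 × (2.10 − 2.62) + 1 × 1.61
   = 1.38 + 2.1 − 0.26 + 1.61 = 4.83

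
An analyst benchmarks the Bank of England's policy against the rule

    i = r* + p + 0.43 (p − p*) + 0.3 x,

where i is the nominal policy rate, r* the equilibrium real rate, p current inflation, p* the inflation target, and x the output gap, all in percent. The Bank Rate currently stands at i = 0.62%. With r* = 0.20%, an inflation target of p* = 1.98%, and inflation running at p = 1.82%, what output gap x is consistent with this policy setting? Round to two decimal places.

0.3 x = 0.62 − 0.20 − 1.82 − 0.43 × (1.82 − 1.98) = -1.3312
x = -1.3312 / 0.3 = -4.44

-4.44%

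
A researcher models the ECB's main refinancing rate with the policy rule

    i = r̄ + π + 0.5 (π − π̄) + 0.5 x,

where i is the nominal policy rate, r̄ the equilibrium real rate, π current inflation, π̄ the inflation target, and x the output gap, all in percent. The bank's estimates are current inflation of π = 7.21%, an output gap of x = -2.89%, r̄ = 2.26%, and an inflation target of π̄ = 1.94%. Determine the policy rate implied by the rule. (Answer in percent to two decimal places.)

i = 2.26 + 7.21 + 0.5 × (7.21 − 1.94) + 0.5 × (-2.89)
   = 2.26 + 7.21 + 2.635 − 1.445 = 10.66

10.66%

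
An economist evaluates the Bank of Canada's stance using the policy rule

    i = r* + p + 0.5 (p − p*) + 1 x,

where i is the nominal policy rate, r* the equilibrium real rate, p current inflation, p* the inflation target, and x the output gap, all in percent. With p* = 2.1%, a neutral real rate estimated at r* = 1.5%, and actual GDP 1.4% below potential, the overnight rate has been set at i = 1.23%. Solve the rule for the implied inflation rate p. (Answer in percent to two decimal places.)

Output 1.4% below potential → x = -1.4.
Collecting p: i = r* + (1 + 0.5) p − 0.5 p* + 1 x
1.5 p = 1.23 − 1.5 + 0.5 × 2.1 − 1 × (-1.4) = 2.18
p = 2.18 / 1.5 = 1.45

1.45%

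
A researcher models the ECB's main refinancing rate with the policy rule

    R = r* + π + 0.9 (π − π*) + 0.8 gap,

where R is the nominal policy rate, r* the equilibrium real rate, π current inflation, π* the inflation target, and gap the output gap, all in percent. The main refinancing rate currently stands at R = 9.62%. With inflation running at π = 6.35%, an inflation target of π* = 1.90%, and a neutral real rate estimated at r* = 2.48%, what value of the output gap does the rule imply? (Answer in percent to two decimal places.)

-4.02%

0.8 gap = 9.62 − 2.48 − 6.35 − 0.9 × (6.35 − 1.90) = -3.215
gap = -3.215 / 0.8 = -4.02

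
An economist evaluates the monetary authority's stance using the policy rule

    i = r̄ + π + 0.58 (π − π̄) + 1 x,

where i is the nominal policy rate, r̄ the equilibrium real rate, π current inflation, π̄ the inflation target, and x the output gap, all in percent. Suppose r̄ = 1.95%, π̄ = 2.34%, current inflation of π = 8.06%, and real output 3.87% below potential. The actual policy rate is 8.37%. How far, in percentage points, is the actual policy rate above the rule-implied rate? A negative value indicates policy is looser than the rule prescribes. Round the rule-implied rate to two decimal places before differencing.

-1.09 pp

Output 3.87% below potential → x = -3.87.
i = 1.95 + 8.06 + 0.58 × (8.06 − 2.34) + 1 × (-3.87)
   = 1.95 + 8.06 + 3.3176 − 3.87 = 9.46
Deviation = 8.37 − 9.46 = -1.09 pp.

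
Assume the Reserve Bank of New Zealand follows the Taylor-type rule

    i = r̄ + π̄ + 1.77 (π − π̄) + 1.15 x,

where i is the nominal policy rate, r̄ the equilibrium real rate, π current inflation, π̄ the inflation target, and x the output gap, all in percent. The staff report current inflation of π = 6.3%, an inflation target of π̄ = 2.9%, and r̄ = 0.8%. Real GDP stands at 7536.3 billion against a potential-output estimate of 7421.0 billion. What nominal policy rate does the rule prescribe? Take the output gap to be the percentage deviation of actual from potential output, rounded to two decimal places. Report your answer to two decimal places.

Output gap = 100 × (7536.3 − 7421.0) / 7421.0 = 1.55%.
i = 0.80 + 2.90 + 1.77 × (6.30 − 2.90) + 1.15 × 1.55
   = 0.80 + 2.9 + 6.018 + 1.7825 = 11.50

11.50%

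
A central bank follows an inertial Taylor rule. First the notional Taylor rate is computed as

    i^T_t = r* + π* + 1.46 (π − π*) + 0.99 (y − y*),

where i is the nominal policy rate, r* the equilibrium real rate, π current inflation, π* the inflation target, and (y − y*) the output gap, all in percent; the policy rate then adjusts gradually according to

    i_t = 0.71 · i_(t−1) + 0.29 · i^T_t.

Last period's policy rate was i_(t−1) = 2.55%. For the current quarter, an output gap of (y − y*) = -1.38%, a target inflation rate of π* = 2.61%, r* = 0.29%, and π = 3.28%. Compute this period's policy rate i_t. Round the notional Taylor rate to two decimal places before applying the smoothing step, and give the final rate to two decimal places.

i^T_t = 0.29 + 2.61 + 1.46 × (3.28 − 2.61) + 0.99 × (-1.38)
   = 0.29 + 2.61 + 0.9782 − 1.3662 = 2.51
i_t = 0.71 × 2.55 + 0.29 × 2.51 = 1.8105 + 0.7279 = 2.54

2.54%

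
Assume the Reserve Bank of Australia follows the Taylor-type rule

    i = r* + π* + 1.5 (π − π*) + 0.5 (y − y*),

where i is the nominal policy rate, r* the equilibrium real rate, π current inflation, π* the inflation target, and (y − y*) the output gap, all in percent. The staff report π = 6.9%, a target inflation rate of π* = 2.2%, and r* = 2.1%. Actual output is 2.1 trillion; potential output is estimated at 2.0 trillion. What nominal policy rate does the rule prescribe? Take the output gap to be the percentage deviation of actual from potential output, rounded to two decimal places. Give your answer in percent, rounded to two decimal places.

Output gap = 100 × (2.1 − 2.0) / 2.0 = 5.00%.
i = 2.10 + 2.20 + 1.5 × (6.90 − 2.20) + 0.5 × 5.00
   = 2.10 + 2.2 + 7.05 + 2.5 = 13.85

13.85%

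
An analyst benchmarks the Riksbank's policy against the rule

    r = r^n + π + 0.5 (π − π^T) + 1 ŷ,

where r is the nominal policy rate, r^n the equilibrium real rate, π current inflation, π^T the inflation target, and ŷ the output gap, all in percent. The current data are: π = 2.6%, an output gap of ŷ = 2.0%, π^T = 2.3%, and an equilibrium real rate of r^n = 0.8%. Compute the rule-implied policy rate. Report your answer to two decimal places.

5.55%

r = 0.8 + 2.6 + 0.5 × (2.6 − 2.3) + 1 × 2.0
   = 0.8 + 2.6 + 0.15 + 2 = 5.55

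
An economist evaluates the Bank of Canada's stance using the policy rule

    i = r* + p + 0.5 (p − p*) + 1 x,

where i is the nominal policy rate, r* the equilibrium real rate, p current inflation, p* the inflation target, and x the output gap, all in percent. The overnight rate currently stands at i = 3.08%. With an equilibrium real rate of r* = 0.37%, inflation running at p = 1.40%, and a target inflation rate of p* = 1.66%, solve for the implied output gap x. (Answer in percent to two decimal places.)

1 x = 3.08 − 0.37 − 1.40 − 0.5 × (1.40 − 1.66) = 1.44
x = 1.44 / 1 = 1.44

1.44%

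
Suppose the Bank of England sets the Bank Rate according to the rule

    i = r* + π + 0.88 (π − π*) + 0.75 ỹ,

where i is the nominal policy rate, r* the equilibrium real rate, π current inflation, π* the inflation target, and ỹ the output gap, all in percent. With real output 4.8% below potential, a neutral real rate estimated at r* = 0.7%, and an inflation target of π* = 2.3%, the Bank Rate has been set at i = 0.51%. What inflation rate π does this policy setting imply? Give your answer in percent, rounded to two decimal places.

2.89%

Output 4.8% below potential → ỹ = -4.8.
Collecting π: i = r* + (1 + 0.88) π − 0.88 π* + 0.75 ỹ
1.88 π = 0.51 − 0.7 + 0.88 × 2.3 − 0.75 × (-4.8) = 5.434
π = 5.434 / 1.88 = 2.89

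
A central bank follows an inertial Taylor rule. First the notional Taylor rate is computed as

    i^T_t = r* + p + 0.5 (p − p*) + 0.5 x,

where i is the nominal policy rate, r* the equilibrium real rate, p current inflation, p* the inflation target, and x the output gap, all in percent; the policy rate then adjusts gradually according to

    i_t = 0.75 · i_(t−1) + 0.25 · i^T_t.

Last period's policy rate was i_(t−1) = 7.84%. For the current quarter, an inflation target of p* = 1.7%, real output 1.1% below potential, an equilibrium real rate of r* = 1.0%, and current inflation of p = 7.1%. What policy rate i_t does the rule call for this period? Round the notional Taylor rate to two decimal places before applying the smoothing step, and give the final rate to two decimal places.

8.44%

Output 1.1% below potential → x = -1.1.
i^T_t = 1.0 + 7.1 + 0.5 × (7.1 − 1.7) + 0.5 × (-1.1)
   = 1.0 + 7.1 + 2.7 − 0.55 = 10.25
i_t = 0.75 × 7.84 + 0.25 × 10.25 = 5.88 + 2.5625 = 8.44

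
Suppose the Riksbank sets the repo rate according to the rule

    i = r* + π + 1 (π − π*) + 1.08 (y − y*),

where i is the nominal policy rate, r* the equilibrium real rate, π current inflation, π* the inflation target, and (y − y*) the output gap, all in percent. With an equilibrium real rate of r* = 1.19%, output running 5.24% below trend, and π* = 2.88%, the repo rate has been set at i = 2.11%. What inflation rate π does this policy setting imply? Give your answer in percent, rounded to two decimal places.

Output 5.24% below potential → (y − y*) = -5.24.
Collecting π: i = r* + (1 + 1) π − 1 π* + 1.08 (y − y*)
2 π = 2.11 − 1.19 + 1 × 2.88 − 1.08 × (-5.24) = 9.4592
π = 9.4592 / 2 = 4.73

4.73%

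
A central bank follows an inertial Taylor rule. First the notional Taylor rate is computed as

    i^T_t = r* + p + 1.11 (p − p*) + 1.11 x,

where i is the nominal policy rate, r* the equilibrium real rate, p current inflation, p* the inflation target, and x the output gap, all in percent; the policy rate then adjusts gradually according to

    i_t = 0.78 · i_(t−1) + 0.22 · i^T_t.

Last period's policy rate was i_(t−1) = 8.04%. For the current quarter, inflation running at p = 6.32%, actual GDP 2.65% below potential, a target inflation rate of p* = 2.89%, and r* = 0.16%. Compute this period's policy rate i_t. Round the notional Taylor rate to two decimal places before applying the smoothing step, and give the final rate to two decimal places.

Output 2.65% below potential → x = -2.65.
i^T_t = 0.16 + 6.32 + 1.11 × (6.32 − 2.89) + 1.11 × (-2.65)
   = 0.16 + 6.32 + 3.8073 − 2.9415 = 7.35
i_t = 0.78 × 8.04 + 0.22 × 7.35 = 6.2712 + 1.617 = 7.89

7.89%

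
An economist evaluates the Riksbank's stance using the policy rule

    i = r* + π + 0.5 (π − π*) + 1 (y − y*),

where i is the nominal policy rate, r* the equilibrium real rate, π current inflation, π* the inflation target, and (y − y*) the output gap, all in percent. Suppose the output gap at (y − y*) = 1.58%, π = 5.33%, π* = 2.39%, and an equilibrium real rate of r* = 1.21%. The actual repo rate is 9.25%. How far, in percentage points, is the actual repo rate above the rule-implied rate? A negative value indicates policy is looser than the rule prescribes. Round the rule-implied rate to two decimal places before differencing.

i = 1.21 + 5.33 + 0.5 × (5.33 − 2.39) + 1 × 1.58
   = 1.21 + 5.33 + 1.47 + 1.58 = 9.59
Deviation = 9.25 − 9.59 = -0.34 pp.

-0.34 pp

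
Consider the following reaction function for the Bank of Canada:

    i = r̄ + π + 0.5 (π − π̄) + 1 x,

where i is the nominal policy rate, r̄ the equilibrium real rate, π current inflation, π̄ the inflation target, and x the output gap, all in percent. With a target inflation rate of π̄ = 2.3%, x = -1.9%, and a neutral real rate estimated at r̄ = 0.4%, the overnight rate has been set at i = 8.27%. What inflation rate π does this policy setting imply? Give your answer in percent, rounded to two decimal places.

Collecting π: i = r̄ + (1 + 0.5) π − 0.5 π̄ + 1 x
1.5 π = 8.27 − 0.4 + 0.5 × 2.3 − 1 × (-1.9) = 10.92
π = 10.92 / 1.5 = 7.28

7.28%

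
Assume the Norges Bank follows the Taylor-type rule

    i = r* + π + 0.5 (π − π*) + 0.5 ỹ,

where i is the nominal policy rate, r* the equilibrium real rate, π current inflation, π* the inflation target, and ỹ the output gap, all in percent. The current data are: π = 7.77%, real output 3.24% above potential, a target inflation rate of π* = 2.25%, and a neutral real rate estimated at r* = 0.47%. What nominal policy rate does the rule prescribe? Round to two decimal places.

Output 3.24% above potential → ỹ = 3.24.
i = 0.47 + 7.77 + 0.5 × (7.77 − 2.25) + 0.5 × 3.24
   = 0.47 + 7.77 + 2.76 + 1.62 = 12.62

12.62%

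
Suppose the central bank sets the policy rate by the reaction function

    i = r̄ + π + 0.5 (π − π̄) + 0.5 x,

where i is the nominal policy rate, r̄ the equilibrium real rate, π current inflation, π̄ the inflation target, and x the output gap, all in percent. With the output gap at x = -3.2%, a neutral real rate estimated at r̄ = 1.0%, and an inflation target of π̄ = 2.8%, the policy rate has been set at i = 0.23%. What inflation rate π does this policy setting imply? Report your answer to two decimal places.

1.49%

Collecting π: i = r̄ + (1 + 0.5) π − 0.5 π̄ + 0.5 x
1.5 π = 0.23 − 1.0 + 0.5 × 2.8 − 0.5 × (-3.2) = 2.23
π = 2.23 / 1.5 = 1.49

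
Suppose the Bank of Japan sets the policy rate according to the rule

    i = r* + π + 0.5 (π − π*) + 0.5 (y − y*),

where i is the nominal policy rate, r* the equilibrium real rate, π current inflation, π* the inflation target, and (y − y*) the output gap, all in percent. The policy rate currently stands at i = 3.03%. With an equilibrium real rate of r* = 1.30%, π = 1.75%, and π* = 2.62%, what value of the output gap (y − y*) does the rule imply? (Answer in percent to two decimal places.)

0.5 (y − y*) = 3.03 − 1.30 − 1.75 − 0.5 × (1.75 − 2.62) = 0.415
(y − y*) = 0.415 / 0.5 = 0.83

0.83%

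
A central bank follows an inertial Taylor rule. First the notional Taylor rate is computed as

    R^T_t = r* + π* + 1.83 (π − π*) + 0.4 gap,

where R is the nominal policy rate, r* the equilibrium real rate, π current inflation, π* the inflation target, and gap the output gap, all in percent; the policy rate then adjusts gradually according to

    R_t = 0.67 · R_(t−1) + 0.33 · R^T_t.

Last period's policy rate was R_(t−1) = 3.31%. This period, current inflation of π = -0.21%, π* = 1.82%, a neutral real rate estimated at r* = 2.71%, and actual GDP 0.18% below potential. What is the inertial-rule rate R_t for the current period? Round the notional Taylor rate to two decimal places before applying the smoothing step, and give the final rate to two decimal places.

Output 0.18% below potential → gap = -0.18.
R^T_t = 2.71 + 1.82 + 1.83 × (-0.21 − 1.82) + 0.4 × (-0.18)
   = 2.71 + 1.82 − 3.7149 − 0.072 = 0.74
R_t = 0.67 × 3.31 + 0.33 × 0.74 = 2.2177 + 0.2442 = 2.46

2.46%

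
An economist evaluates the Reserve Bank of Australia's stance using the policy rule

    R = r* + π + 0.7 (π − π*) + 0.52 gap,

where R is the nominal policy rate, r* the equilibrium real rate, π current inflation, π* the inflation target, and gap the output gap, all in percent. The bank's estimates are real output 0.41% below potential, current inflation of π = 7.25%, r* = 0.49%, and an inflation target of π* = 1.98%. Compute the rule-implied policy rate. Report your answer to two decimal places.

Output 0.41% below potential → gap = -0.41.
R = 0.49 + 7.25 + 0.7 × (7.25 − 1.98) + 0.52 × (-0.41)
   = 0.49 + 7.25 + 3.689 − 0.2132 = 11.22

11.22%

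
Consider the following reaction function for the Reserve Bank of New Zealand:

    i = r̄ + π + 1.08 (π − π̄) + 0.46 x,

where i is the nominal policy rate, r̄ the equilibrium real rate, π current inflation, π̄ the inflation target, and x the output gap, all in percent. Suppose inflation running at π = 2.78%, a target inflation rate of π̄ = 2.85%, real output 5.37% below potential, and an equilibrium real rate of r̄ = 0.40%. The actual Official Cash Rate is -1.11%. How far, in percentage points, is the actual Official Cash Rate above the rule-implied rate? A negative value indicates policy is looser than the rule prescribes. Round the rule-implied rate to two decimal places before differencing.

Output 5.37% below potential → x = -5.37.
i = 0.40 + 2.78 + 1.08 × (2.78 − 2.85) + 0.46 × (-5.37)
   = 0.40 + 2.78 − 0.0756 − 2.4702 = 0.63
Deviation = -1.11 − 0.63 = -1.74 pp.

-1.74 pp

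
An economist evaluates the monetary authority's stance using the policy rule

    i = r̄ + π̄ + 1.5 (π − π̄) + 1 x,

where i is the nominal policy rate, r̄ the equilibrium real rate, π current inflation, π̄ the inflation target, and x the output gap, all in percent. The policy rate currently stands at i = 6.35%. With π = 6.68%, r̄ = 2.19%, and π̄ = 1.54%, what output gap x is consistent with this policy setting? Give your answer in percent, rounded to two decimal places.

1 x = 6.35 − 2.19 − 1.54 − 1.5 × (6.68 − 1.54) = -5.09
x = -5.09 / 1 = -5.09

-5.09%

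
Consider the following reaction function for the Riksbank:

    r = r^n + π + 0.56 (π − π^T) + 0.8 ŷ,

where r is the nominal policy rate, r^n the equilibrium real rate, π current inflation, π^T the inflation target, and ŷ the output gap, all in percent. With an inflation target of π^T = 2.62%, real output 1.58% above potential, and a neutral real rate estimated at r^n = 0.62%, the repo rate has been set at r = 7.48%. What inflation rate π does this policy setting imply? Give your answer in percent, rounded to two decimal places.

Output 1.58% above potential → ŷ = 1.58.
Collecting π: r = r^n + (1 + 0.56) π − 0.56 π^T + 0.8 ŷ
1.56 π = 7.48 − 0.62 + 0.56 × 2.62 − 0.8 × 1.58 = 7.0632
π = 7.0632 / 1.56 = 4.53

4.53%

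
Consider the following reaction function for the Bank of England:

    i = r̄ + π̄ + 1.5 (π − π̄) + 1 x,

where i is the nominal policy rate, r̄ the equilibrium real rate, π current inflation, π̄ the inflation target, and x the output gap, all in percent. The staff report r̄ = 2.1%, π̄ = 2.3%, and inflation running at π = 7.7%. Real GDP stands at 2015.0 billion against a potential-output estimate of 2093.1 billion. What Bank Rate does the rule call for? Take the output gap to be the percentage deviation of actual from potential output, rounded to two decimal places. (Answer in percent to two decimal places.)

Output gap = 100 × (2015.0 − 2093.1) / 2093.1 = -3.73%.
i = 2.10 + 2.30 + 1.5 × (7.70 − 2.30) + 1 × (-3.73)
   = 2.10 + 2.3 + 8.1 − 3.73 = 8.77

8.77%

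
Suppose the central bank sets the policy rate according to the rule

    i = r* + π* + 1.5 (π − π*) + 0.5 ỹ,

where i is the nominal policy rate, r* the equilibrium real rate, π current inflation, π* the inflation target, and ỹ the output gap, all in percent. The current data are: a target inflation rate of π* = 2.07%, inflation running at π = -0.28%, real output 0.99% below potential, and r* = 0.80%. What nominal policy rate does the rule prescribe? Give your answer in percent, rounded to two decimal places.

Output 0.99% below potential → ỹ = -0.99.
i = 0.80 + 2.07 + 1.5 × (-0.28 − 2.07) + 0.5 × (-0.99)
   = 0.80 + 2.07 − 3.525 − 0.495 = -1.15

-1.15%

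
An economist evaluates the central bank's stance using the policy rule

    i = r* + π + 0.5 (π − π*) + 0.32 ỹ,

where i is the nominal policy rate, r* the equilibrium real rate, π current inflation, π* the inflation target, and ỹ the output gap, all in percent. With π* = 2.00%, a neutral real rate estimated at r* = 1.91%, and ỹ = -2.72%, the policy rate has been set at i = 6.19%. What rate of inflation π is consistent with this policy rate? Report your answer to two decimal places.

4.10%

Collecting π: i = r* + (1 + 0.5) π − 0.5 π* + 0.32 ỹ
1.5 π = 6.19 − 1.91 + 0.5 × 2.00 − 0.32 × (-2.72) = 6.1504
π = 6.1504 / 1.5 = 4.10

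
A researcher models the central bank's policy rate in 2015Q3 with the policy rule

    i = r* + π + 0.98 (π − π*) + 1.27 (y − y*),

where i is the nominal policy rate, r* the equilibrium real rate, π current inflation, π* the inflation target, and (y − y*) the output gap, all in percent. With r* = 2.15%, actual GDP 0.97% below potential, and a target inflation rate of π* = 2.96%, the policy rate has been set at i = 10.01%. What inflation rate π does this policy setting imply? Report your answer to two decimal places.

Output 0.97% below potential → (y − y*) = -0.97.
Collecting π: i = r* + (1 + 0.98) π − 0.98 π* + 1.27 (y − y*)
1.98 π = 10.01 − 2.15 + 0.98 × 2.96 − 1.27 × (-0.97) = 11.9927
π = 11.9927 / 1.98 = 6.06

6.06%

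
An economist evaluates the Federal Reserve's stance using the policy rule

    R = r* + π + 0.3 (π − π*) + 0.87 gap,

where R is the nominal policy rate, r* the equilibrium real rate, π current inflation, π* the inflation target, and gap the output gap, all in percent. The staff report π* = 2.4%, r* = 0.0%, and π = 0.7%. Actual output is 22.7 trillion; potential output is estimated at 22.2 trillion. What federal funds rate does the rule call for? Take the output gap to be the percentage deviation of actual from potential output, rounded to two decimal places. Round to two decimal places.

Output gap = 100 × (22.7 − 22.2) / 22.2 = 2.25%.
R = 0.00 + 0.70 + 0.3 × (0.70 − 2.40) + 0.87 × 2.25
   = 0.00 + 0.7 − 0.51 + 1.9575 = 2.15

2.15%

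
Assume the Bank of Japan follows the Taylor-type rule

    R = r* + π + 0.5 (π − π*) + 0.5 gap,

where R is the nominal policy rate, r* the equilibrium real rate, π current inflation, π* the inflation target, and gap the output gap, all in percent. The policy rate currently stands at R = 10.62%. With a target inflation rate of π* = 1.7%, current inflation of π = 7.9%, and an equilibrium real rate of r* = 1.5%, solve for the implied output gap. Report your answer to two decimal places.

-3.76%

0.5 gap = 10.62 − 1.5 − 7.9 − 0.5 × (7.9 − 1.7) = -1.88
gap = -1.88 / 0.5 = -3.76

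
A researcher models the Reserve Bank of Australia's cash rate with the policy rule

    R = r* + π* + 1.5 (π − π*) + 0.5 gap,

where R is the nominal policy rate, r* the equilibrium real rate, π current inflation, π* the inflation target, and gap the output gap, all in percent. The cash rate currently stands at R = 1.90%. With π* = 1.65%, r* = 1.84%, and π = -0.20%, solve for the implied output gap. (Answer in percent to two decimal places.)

2.37%

0.5 gap = 1.90 − 1.84 − 1.65 − 1.5 × ((-0.20) − 1.65) = 1.185
gap = 1.185 / 0.5 = 2.37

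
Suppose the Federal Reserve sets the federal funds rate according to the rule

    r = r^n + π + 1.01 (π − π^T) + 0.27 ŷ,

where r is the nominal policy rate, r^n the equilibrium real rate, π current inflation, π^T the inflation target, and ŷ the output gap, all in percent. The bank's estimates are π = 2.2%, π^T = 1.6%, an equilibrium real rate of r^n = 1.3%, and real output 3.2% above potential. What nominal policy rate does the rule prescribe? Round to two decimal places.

4.97%

Output 3.2% above potential → ŷ = 3.2.
r = 1.3 + 2.2 + 1.01 × (2.2 − 1.6) + 0.27 × 3.2
   = 1.3 + 2.2 + 0.606 + 0.864 = 4.97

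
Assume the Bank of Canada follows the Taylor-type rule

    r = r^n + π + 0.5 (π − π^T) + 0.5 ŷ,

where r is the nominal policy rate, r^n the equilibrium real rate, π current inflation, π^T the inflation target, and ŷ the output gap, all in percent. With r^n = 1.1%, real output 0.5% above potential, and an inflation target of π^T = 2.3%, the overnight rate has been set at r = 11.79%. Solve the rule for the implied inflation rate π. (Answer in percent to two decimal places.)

7.73%

Output 0.5% above potential → ŷ = 0.5.
Collecting π: r = r^n + (1 + 0.5) π − 0.5 π^T + 0.5 ŷ
1.5 π = 11.79 − 1.1 + 0.5 × 2.3 − 0.5 × 0.5 = 11.59
π = 11.59 / 1.5 = 7.73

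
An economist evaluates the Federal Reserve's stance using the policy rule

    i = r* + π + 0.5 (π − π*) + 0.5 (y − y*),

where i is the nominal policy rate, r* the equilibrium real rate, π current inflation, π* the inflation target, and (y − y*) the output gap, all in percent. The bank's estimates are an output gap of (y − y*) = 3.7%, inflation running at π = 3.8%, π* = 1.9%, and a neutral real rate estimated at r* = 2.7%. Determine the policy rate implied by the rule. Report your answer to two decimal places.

9.30%

i = 2.7 + 3.8 + 0.5 × (3.8 − 1.9) + 0.5 × 3.7
   = 2.7 + 3.8 + 0.95 + 1.85 = 9.30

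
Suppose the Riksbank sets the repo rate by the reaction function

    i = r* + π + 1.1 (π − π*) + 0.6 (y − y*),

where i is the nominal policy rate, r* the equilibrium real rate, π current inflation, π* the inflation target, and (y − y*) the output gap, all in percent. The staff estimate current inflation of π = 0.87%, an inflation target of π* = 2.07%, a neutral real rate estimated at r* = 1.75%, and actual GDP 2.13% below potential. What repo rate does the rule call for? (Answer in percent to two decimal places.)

Output 2.13% below potential → (y − y*) = -2.13.
i = 1.75 + 0.87 + 1.1 × (0.87 − 2.07) + 0.6 × (-2.13)
   = 1.75 + 0.87 − 1.32 − 1.278 = 0.02

0.02%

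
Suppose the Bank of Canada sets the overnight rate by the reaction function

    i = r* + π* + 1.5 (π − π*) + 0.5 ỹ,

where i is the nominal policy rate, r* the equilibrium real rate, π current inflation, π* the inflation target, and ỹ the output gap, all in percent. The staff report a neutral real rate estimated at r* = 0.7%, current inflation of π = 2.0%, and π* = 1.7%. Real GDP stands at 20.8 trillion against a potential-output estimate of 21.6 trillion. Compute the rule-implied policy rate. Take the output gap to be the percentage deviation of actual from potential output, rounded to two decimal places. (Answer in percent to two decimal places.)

Output gap = 100 × (20.8 − 21.6) / 21.6 = -3.70%.
i = 0.70 + 1.70 + 1.5 × (2.00 − 1.70) + 0.5 × (-3.70)
   = 0.70 + 1.7 + 0.45 − 1.85 = 1.00

1.00%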